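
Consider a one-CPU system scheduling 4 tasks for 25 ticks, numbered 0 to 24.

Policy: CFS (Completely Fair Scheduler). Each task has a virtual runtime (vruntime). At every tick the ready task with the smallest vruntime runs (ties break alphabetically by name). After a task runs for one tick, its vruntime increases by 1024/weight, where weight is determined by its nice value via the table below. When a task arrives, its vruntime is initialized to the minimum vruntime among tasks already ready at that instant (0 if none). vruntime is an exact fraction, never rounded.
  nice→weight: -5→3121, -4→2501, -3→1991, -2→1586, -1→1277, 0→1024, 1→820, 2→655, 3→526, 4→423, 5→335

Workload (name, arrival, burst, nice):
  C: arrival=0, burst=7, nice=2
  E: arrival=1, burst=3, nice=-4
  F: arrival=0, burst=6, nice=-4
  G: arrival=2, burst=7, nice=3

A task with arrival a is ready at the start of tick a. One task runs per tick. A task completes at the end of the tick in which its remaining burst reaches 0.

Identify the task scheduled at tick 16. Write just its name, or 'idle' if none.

t=0: vr[C=0 F=0] → run C
t=1: vr[C=1024/655 E=0 F=0] → run E
t=2: vr[C=1024/655 E=1024/2501 F=0 G=0] → run F
t=3: vr[C=1024/655 E=1024/2501 F=1024/2501 G=0] → run G
t=4: vr[C=1024/655 E=1024/2501 F=1024/2501 G=512/263] → run E
t=5: vr[C=1024/655 E=2048/2501 F=1024/2501 G=512/263] → run F
t=6: vr[C=1024/655 E=2048/2501 F=2048/2501 G=512/263] → run E
t=7: vr[C=1024/655 F=2048/2501 G=512/263] → run F
t=8: vr[C=1024/655 F=3072/2501 G=512/263] → run F
t=9: vr[C=1024/655 F=4096/2501 G=512/263] → run C
t=10: vr[C=2048/655 F=4096/2501 G=512/263] → run F
t=11: vr[C=2048/655 F=5120/2501 G=512/263] → run G
t=12: vr[C=2048/655 F=5120/2501 G=1024/263] → run F
t=13: vr[C=2048/655 G=1024/263] → run C
t=14: vr[C=3072/655 G=1024/263] → run G
t=15: vr[C=3072/655 G=1536/263] → run C
t=16: vr[C=4096/655 G=1536/263] → run G
t=17: vr[C=4096/655 G=2048/263] → run C
t=18: vr[C=1024/131 G=2048/263] → run G
t=19: vr[C=1024/131 G=2560/263] → run C
t=20: vr[C=6144/655 G=2560/263] → run C
t=21: vr[G=2560/263] → run G
t=22: vr[G=3072/263] → run G
t=23: (idle)
t=24: (idle)

running at tick 16 = G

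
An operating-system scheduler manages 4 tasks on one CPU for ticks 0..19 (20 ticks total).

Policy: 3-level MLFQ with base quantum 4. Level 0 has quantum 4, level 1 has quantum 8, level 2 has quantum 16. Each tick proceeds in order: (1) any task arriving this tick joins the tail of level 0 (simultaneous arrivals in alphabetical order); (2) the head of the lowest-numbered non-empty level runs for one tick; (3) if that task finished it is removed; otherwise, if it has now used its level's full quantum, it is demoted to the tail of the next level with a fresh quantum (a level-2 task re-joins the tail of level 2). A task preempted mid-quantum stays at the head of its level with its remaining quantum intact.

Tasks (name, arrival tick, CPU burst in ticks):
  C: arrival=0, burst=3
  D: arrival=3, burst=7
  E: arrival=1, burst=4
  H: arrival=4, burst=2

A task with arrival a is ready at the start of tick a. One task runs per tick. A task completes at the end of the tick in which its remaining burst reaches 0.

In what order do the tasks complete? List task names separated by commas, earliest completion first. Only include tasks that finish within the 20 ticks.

completion order = C, E, H, D

t=0: L0/L1/L2 = C/-/- → run C
t=1: L0/L1/L2 = CE/-/- → run C
t=2: L0/L1/L2 = CE/-/- → run C
t=3: L0/L1/L2 = ED/-/- → run E
t=4: L0/L1/L2 = EDH/-/- → run E
t=5: L0/L1/L2 = EDH/-/- → run E
t=6: L0/L1/L2 = EDH/-/- → run E
t=7: L0/L1/L2 = DH/-/- → run D
t=8: L0/L1/L2 = DH/-/- → run D
t=9: L0/L1/L2 = DH/-/- → run D
t=10: L0/L1/L2 = DH/-/- → run D
t=11: L0/L1/L2 = H/D/- → run H
t=12: L0/L1/L2 = H/D/- → run H
t=13: L0/L1/L2 = -/D/- → run D
t=14: L0/L1/L2 = -/D/- → run D
t=15: L0/L1/L2 = -/D/- → run D
t=16: (idle)
t=17: (idle)
t=18: (idle)
t=19: (idle)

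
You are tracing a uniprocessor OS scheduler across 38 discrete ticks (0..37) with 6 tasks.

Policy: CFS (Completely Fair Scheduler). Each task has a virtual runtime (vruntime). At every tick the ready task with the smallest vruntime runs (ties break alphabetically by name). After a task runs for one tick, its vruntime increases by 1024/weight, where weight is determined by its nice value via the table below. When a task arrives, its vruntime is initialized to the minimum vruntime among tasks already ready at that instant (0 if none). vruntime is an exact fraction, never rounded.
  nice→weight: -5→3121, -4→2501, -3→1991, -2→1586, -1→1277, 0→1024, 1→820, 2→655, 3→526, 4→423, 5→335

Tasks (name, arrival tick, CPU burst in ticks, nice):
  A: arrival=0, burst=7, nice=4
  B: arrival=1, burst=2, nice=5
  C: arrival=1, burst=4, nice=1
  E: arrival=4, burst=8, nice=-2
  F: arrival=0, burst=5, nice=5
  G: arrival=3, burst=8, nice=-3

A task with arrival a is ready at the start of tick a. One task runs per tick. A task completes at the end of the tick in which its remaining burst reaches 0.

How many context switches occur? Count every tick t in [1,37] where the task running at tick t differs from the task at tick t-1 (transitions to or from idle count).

context switches = 31

t=0: vr[A=0 F=0] → run A
t=1: vr[A=1024/423 B=0 C=0 F=0] → run B
t=2: vr[A=1024/423 B=1024/335 C=0 F=0] → run C
t=3: vr[A=1024/423 B=1024/335 C=256/205 F=0 G=0] → run F
t=4: vr[A=1024/423 B=1024/335 C=256/205 E=0 F=1024/335 G=0] → run E
t=5: vr[A=1024/423 B=1024/335 C=256/205 E=512/793 F=1024/335 G=0] → run G
t=6: vr[A=1024/423 B=1024/335 C=256/205 E=512/793 F=1024/335 G=1024/1991] → run G
t=7: vr[A=1024/423 B=1024/335 C=256/205 E=512/793 F=1024/335 G=2048/1991] → run E
t=8: vr[A=1024/423 B=1024/335 C=256/205 E=1024/793 F=1024/335 G=2048/1991] → run G
t=9: vr[A=1024/423 B=1024/335 C=256/205 E=1024/793 F=1024/335 G=3072/1991] → run C
t=10: vr[A=1024/423 B=1024/335 C=512/205 E=1024/793 F=1024/335 G=3072/1991] → run E
t=11: vr[A=1024/423 B=1024/335 C=512/205 E=1536/793 F=1024/335 G=3072/1991] → run G
t=12: vr[A=1024/423 B=1024/335 C=512/205 E=1536/793 F=1024/335 G=4096/1991] → run E
t=13: vr[A=1024/423 B=1024/335 C=512/205 E=2048/793 F=1024/335 G=4096/1991] → run G
t=14: vr[A=1024/423 B=1024/335 C=512/205 E=2048/793 F=1024/335 G=5120/1991] → run A
t=15: vr[A=2048/423 B=1024/335 C=512/205 E=2048/793 F=1024/335 G=5120/1991] → run C
t=16: vr[A=2048/423 B=1024/335 C=768/205 E=2048/793 F=1024/335 G=5120/1991] → run G
t=17: vr[A=2048/423 B=1024/335 C=768/205 E=2048/793 F=1024/335 G=6144/1991] → run E
t=18: vr[A=2048/423 B=1024/335 C=768/205 E=2560/793 F=1024/335 G=6144/1991] → run B
t=19: vr[A=2048/423 C=768/205 E=2560/793 F=1024/335 G=6144/1991] → run F
t=20: vr[A=2048/423 C=768/205 E=2560/793 F=2048/335 G=6144/1991] → run G
t=21: vr[A=2048/423 C=768/205 E=2560/793 F=2048/335 G=7168/1991] → run E
t=22: vr[A=2048/423 C=768/205 E=3072/793 F=2048/335 G=7168/1991] → run G
t=23: vr[A=2048/423 C=768/205 E=3072/793 F=2048/335] → run C
t=24: vr[A=2048/423 E=3072/793 F=2048/335] → run E
t=25: vr[A=2048/423 E=3584/793 F=2048/335] → run E
t=26: vr[A=2048/423 F=2048/335] → run A
t=27: vr[A=1024/141 F=2048/335] → run F
t=28: vr[A=1024/141 F=3072/335] → run A
t=29: vr[A=4096/423 F=3072/335] → run F
t=30: vr[A=4096/423 F=4096/335] → run A
t=31: vr[A=5120/423 F=4096/335] → run A
t=32: vr[A=2048/141 F=4096/335] → run F
t=33: vr[A=2048/141] → run A
t=34: (idle)
t=35: (idle)
t=36: (idle)
t=37: (idle)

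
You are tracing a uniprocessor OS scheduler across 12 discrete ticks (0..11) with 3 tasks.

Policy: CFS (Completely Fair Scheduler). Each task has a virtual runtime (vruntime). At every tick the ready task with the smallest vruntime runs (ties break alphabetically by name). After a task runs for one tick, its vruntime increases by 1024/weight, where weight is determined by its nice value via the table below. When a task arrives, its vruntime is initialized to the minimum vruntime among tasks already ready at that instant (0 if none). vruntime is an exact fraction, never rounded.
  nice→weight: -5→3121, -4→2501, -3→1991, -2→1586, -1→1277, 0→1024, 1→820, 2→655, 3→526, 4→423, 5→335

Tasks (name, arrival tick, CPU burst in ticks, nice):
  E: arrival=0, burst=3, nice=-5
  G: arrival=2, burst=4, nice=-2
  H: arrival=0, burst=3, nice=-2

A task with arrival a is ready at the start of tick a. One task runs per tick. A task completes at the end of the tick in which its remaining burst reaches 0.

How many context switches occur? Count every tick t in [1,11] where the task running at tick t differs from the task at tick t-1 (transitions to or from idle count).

context switches = 9

t=0: vr[E=0 H=0] → run E
t=1: vr[E=1024/3121 H=0] → run H
t=2: vr[E=1024/3121 G=1024/3121 H=512/793] → run E
t=3: vr[E=2048/3121 G=1024/3121 H=512/793] → run G
t=4: vr[E=2048/3121 G=2409984/2474953 H=512/793] → run H
t=5: vr[E=2048/3121 G=2409984/2474953 H=1024/793] → run E
t=6: vr[G=2409984/2474953 H=1024/793] → run G
t=7: vr[G=4007936/2474953 H=1024/793] → run H
t=8: vr[G=4007936/2474953] → run G
t=9: vr[G=5605888/2474953] → run G
t=10: (idle)
t=11: (idle)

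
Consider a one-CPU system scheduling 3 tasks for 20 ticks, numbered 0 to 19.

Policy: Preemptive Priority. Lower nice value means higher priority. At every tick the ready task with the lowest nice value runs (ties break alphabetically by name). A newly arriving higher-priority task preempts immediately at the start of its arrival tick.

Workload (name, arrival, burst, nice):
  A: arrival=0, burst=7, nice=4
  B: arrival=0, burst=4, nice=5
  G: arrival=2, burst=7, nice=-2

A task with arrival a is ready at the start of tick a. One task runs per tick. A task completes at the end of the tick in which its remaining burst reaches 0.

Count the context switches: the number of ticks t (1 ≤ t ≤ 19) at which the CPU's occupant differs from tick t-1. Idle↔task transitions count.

context switches = 4

t=0: ready={A,B} → run A
t=1: ready={A,B} → run A
t=2: ready={A,B,G} → run G
t=3: ready={A,B,G} → run G
t=4: ready={A,B,G} → run G
t=5: ready={A,B,G} → run G
t=6: ready={A,B,G} → run G
t=7: ready={A,B,G} → run G
t=8: ready={A,B,G} → run G
t=9: ready={A,B} → run A
t=10: ready={A,B} → run A
t=11: ready={A,B} → run A
t=12: ready={A,B} → run A
t=13: ready={A,B} → run A
t=14: ready={B} → run B
t=15: ready={B} → run B
t=16: ready={B} → run B
t=17: ready={B} → run B
t=18: (idle)
t=19: (idle)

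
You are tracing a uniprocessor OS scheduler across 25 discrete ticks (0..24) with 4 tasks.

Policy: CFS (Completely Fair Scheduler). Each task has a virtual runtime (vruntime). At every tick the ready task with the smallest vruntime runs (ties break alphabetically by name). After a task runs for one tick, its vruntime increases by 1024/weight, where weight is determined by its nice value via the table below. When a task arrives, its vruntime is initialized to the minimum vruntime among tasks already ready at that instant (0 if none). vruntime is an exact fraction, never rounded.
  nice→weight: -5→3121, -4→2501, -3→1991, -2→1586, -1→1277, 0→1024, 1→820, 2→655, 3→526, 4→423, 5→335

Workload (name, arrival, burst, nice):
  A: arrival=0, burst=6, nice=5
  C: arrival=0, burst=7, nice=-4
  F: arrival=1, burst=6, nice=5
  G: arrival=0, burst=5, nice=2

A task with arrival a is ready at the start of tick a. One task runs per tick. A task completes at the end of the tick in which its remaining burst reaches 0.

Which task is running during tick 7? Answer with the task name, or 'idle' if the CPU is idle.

running at tick 7 = G

t=0: vr[A=0 C=0 G=0] → run A
t=1: vr[A=1024/335 C=0 F=0 G=0] → run C
t=2: vr[A=1024/335 C=1024/2501 F=0 G=0] → run F
t=3: vr[A=1024/335 C=1024/2501 F=1024/335 G=0] → run G
t=4: vr[A=1024/335 C=1024/2501 F=1024/335 G=1024/655] → run C
t=5: vr[A=1024/335 C=2048/2501 F=1024/335 G=1024/655] → run C
t=6: vr[A=1024/335 C=3072/2501 F=1024/335 G=1024/655] → run C
t=7: vr[A=1024/335 C=4096/2501 F=1024/335 G=1024/655] → run G
t=8: vr[A=1024/335 C=4096/2501 F=1024/335 G=2048/655] → run C
t=9: vr[A=1024/335 C=5120/2501 F=1024/335 G=2048/655] → run C
t=10: vr[A=1024/335 C=6144/2501 F=1024/335 G=2048/655] → run C
t=11: vr[A=1024/335 F=1024/335 G=2048/655] → run A
t=12: vr[A=2048/335 F=1024/335 G=2048/655] → run F
t=13: vr[A=2048/335 F=2048/335 G=2048/655] → run G
t=14: vr[A=2048/335 F=2048/335 G=3072/655] → run G
t=15: vr[A=2048/335 F=2048/335 G=4096/655] → run A
t=16: vr[A=3072/335 F=2048/335 G=4096/655] → run F
t=17: vr[A=3072/335 F=3072/335 G=4096/655] → run G
t=18: vr[A=3072/335 F=3072/335] → run A
t=19: vr[A=4096/335 F=3072/335] → run F
t=20: vr[A=4096/335 F=4096/335] → run A
t=21: vr[A=1024/67 F=4096/335] → run F
t=22: vr[A=1024/67 F=1024/67] → run A
t=23: vr[F=1024/67] → run F
t=24: (idle)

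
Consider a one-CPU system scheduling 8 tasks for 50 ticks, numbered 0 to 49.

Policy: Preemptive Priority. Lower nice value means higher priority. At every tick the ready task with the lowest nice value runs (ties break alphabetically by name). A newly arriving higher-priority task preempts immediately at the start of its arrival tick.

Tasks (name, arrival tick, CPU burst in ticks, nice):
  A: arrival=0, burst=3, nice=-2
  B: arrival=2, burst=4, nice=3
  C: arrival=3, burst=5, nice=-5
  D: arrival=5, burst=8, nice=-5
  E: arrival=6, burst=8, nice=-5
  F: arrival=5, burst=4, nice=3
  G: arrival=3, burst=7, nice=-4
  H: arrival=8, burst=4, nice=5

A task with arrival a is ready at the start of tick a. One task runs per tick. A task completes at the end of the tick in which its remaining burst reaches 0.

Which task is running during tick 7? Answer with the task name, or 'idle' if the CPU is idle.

t=0: ready={A} → run A
t=1: ready={A} → run A
t=2: ready={A,B} → run A
t=3: ready={B,C,G} → run C
t=4: ready={B,C,G} → run C
t=5: ready={B,C,D,F,G} → run C
t=6: ready={B,C,D,E,F,G} → run C
t=7: ready={B,C,D,E,F,G} → run C
t=8: ready={B,D,E,F,G,H} → run D
t=9: ready={B,D,E,F,G,H} → run D
t=10: ready={B,D,E,F,G,H} → run D
t=11: ready={B,D,E,F,G,H} → run D
t=12: ready={B,D,E,F,G,H} → run D
t=13: ready={B,D,E,F,G,H} → run D
t=14: ready={B,D,E,F,G,H} → run D
t=15: ready={B,D,E,F,G,H} → run D
t=16: ready={B,E,F,G,H} → run E
t=17: ready={B,E,F,G,H} → run E
t=18: ready={B,E,F,G,H} → run E
t=19: ready={B,E,F,G,H} → run E
t=20: ready={B,E,F,G,H} → run E
t=21: ready={B,E,F,G,H} → run E
t=22: ready={B,E,F,G,H} → run E
t=23: ready={B,E,F,G,H} → run E
t=24: ready={B,F,G,H} → run G
t=25: ready={B,F,G,H} → run G
t=26: ready={B,F,G,H} → run G
t=27: ready={B,F,G,H} → run G
t=28: ready={B,F,G,H} → run G
t=29: ready={B,F,G,H} → run G
t=30: ready={B,F,G,H} → run G
t=31: ready={B,F,H} → run B
t=32: ready={B,F,H} → run B
t=33: ready={B,F,H} → run B
t=34: ready={B,F,H} → run B
t=35: ready={F,H} → run F
t=36: ready={F,H} → run F
t=37: ready={F,H} → run F
t=38: ready={F,H} → run F
t=39: ready={H} → run H
t=40: ready={H} → run H
t=41: ready={H} → run H
t=42: ready={H} → run H
t=43: (idle)
t=44: (idle)
t=45: (idle)
t=46: (idle)
t=47: (idle)
t=48: (idle)
t=49: (idle)

running at tick 7 = C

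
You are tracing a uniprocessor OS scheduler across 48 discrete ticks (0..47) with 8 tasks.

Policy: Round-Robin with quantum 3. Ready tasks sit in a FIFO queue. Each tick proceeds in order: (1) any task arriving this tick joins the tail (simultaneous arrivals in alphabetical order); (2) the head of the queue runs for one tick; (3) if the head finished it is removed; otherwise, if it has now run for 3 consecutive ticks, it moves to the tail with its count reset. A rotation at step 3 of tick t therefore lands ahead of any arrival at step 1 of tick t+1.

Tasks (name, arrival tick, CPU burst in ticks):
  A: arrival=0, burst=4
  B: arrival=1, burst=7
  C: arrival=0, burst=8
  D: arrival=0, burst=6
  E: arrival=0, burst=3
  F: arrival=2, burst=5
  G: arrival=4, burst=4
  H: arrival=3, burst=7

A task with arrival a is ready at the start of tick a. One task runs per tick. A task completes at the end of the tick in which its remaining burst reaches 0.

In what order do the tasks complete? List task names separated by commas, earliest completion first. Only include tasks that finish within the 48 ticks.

completion order = E, A, D, F, G, C, B, H

t=0: queue=[A,C,D,E] q_used=0 → run A
t=1: queue=[A,C,D,E,B] q_used=1 → run A
t=2: queue=[A,C,D,E,B,F] q_used=2 → run A
t=3: queue=[C,D,E,B,F,A,H] q_used=0 → run C
t=4: queue=[C,D,E,B,F,A,H,G] q_used=1 → run C
t=5: queue=[C,D,E,B,F,A,H,G] q_used=2 → run C
t=6: queue=[D,E,B,F,A,H,G,C] q_used=0 → run D
t=7: queue=[D,E,B,F,A,H,G,C] q_used=1 → run D
t=8: queue=[D,E,B,F,A,H,G,C] q_used=2 → run D
t=9: queue=[E,B,F,A,H,G,C,D] q_used=0 → run E
t=10: queue=[E,B,F,A,H,G,C,D] q_used=1 → run E
t=11: queue=[E,B,F,A,H,G,C,D] q_used=2 → run E
t=12: queue=[B,F,A,H,G,C,D] q_used=0 → run B
t=13: queue=[B,F,A,H,G,C,D] q_used=1 → run B
t=14: queue=[B,F,A,H,G,C,D] q_used=2 → run B
t=15: queue=[F,A,H,G,C,D,B] q_used=0 → run F
t=16: queue=[F,A,H,G,C,D,B] q_used=1 → run F
t=17: queue=[F,A,H,G,C,D,B] q_used=2 → run F
t=18: queue=[A,H,G,C,D,B,F] q_used=0 → run A
t=19: queue=[H,G,C,D,B,F] q_used=0 → run H
t=20: queue=[H,G,C,D,B,F] q_used=1 → run H
t=21: queue=[H,G,C,D,B,F] q_used=2 → run H
t=22: queue=[G,C,D,B,F,H] q_used=0 → run G
t=23: queue=[G,C,D,B,F,H] q_used=1 → run G
t=24: queue=[G,C,D,B,F,H] q_used=2 → run G
t=25: queue=[C,D,B,F,H,G] q_used=0 → run C
t=26: queue=[C,D,B,F,H,G] q_used=1 → run C
t=27: queue=[C,D,B,F,H,G] q_used=2 → run C
t=28: queue=[D,B,F,H,G,C] q_used=0 → run D
t=29: queue=[D,B,F,H,G,C] q_used=1 → run D
t=30: queue=[D,B,F,H,G,C] q_used=2 → run D
t=31: queue=[B,F,H,G,C] q_used=0 → run B
t=32: queue=[B,F,H,G,C] q_used=1 → run B
t=33: queue=[B,F,H,G,C] q_used=2 → run B
t=34: queue=[F,H,G,C,B] q_used=0 → run F
t=35: queue=[F,H,G,C,B] q_used=1 → run F
t=36: queue=[H,G,C,B] q_used=0 → run H
t=37: queue=[H,G,C,B] q_used=1 → run H
t=38: queue=[H,G,C,B] q_used=2 → run H
t=39: queue=[G,C,B,H] q_used=0 → run G
t=40: queue=[C,B,H] q_used=0 → run C
t=41: queue=[C,B,H] q_used=1 → run C
t=42: queue=[B,H] q_used=0 → run B
t=43: queue=[H] q_used=0 → run H
t=44: (idle)
t=45: (idle)
t=46: (idle)
t=47: (idle)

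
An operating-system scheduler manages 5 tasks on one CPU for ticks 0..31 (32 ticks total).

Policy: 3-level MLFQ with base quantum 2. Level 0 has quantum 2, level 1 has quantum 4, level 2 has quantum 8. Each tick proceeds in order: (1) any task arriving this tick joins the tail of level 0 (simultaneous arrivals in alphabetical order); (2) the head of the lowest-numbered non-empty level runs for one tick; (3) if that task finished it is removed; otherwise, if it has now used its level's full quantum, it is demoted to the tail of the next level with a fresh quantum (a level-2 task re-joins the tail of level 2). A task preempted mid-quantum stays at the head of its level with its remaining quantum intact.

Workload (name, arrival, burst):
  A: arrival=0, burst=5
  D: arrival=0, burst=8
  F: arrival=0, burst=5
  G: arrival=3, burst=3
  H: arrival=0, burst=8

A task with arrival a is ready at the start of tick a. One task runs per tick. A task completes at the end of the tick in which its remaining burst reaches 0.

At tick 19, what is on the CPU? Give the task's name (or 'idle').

t=0: L0/L1/L2 = ADFH/-/- → run A
t=1: L0/L1/L2 = ADFH/-/- → run A
t=2: L0/L1/L2 = DFH/A/- → run D
t=3: L0/L1/L2 = DFHG/A/- → run D
t=4: L0/L1/L2 = FHG/AD/- → run F
t=5: L0/L1/L2 = FHG/AD/- → run F
t=6: L0/L1/L2 = HG/ADF/- → run H
t=7: L0/L1/L2 = HG/ADF/- → run H
t=8: L0/L1/L2 = G/ADFH/- → run G
t=9: L0/L1/L2 = G/ADFH/- → run G
t=10: L0/L1/L2 = -/ADFHG/- → run A
t=11: L0/L1/L2 = -/ADFHG/- → run A
t=12: L0/L1/L2 = -/ADFHG/- → run A
t=13: L0/L1/L2 = -/DFHG/- → run D
t=14: L0/L1/L2 = -/DFHG/- → run D
t=15: L0/L1/L2 = -/DFHG/- → run D
t=16: L0/L1/L2 = -/DFHG/- → run D
t=17: L0/L1/L2 = -/FHG/D → run F
t=18: L0/L1/L2 = -/FHG/D → run F
t=19: L0/L1/L2 = -/FHG/D → run F
t=20: L0/L1/L2 = -/HG/D → run H
t=21: L0/L1/L2 = -/HG/D → run H
t=22: L0/L1/L2 = -/HG/D → run H
t=23: L0/L1/L2 = -/HG/D → run H
t=24: L0/L1/L2 = -/G/DH → run G
t=25: L0/L1/L2 = -/-/DH → run D
t=26: L0/L1/L2 = -/-/DH → run D
t=27: L0/L1/L2 = -/-/H → run H
t=28: L0/L1/L2 = -/-/H → run H
t=29: (idle)
t=30: (idle)
t=31: (idle)

running at tick 19 = F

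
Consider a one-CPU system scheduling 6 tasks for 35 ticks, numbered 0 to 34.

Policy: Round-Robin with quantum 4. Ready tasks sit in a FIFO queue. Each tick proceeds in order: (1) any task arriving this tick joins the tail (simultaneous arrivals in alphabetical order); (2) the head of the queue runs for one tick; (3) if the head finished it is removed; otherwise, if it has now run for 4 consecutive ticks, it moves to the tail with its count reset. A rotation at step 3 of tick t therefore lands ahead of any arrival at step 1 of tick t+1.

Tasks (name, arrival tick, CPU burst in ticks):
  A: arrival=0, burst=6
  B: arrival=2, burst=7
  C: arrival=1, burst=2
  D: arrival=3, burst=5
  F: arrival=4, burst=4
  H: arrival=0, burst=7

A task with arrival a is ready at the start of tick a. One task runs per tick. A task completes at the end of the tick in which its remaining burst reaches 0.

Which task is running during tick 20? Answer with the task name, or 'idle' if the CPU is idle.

t=0: queue=[A,H] q_used=0 → run A
t=1: queue=[A,H,C] q_used=1 → run A
t=2: queue=[A,H,C,B] q_used=2 → run A
t=3: queue=[A,H,C,B,D] q_used=3 → run A
t=4: queue=[H,C,B,D,A,F] q_used=0 → run H
t=5: queue=[H,C,B,D,A,F] q_used=1 → run H
t=6: queue=[H,C,B,D,A,F] q_used=2 → run H
t=7: queue=[H,C,B,D,A,F] q_used=3 → run H
t=8: queue=[C,B,D,A,F,H] q_used=0 → run C
t=9: queue=[C,B,D,A,F,H] q_used=1 → run C
t=10: queue=[B,D,A,F,H] q_used=0 → run B
t=11: queue=[B,D,A,F,H] q_used=1 → run B
t=12: queue=[B,D,A,F,H] q_used=2 → run B
t=13: queue=[B,D,A,F,H] q_used=3 → run B
t=14: queue=[D,A,F,H,B] q_used=0 → run D
t=15: queue=[D,A,F,H,B] q_used=1 → run D
t=16: queue=[D,A,F,H,B] q_used=2 → run D
t=17: queue=[D,A,F,H,B] q_used=3 → run D
t=18: queue=[A,F,H,B,D] q_used=0 → run A
t=19: queue=[A,F,H,B,D] q_used=1 → run A
t=20: queue=[F,H,B,D] q_used=0 → run F
t=21: queue=[F,H,B,D] q_used=1 → run F
t=22: queue=[F,H,B,D] q_used=2 → run F
t=23: queue=[F,H,B,D] q_used=3 → run F
t=24: queue=[H,B,D] q_used=0 → run H
t=25: queue=[H,B,D] q_used=1 → run H
t=26: queue=[H,B,D] q_used=2 → run H
t=27: queue=[B,D] q_used=0 → run B
t=28: queue=[B,D] q_used=1 → run B
t=29: queue=[B,D] q_used=2 → run B
t=30: queue=[D] q_used=0 → run D
t=31: (idle)
t=32: (idle)
t=33: (idle)
t=34: (idle)

running at tick 20 = F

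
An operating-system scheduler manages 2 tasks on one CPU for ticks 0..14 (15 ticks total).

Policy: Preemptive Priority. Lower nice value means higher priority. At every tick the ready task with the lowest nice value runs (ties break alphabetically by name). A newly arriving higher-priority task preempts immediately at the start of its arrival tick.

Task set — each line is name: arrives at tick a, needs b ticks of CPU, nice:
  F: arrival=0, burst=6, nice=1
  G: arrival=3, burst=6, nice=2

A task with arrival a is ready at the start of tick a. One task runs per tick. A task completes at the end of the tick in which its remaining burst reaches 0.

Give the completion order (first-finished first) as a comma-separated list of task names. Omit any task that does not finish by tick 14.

completion order = F, G

t=0: ready={F} → run F
t=1: ready={F} → run F
t=2: ready={F} → run F
t=3: ready={F,G} → run F
t=4: ready={F,G} → run F
t=5: ready={F,G} → run F
t=6: ready={G} → run G
t=7: ready={G} → run G
t=8: ready={G} → run G
t=9: ready={G} → run G
t=10: ready={G} → run G
t=11: ready={G} → run G
t=12: (idle)
t=13: (idle)
t=14: (idle)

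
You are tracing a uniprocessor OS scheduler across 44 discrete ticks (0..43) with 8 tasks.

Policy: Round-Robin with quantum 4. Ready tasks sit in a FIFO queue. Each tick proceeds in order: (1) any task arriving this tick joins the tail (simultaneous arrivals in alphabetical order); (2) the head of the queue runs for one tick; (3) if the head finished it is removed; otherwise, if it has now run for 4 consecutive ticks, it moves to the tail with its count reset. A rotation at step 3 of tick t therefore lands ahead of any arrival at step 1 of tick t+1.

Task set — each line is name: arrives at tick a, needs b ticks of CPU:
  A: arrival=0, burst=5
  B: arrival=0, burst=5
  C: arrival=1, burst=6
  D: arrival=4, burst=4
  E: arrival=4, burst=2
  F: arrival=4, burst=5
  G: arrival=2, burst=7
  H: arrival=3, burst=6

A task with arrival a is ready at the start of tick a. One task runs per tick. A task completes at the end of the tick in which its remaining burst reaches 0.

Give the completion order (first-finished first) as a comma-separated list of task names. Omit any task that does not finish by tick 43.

t=0: queue=[A,B] q_used=0 → run A
t=1: queue=[A,B,C] q_used=1 → run A
t=2: queue=[A,B,C,G] q_used=2 → run A
t=3: queue=[A,B,C,G,H] q_used=3 → run A
t=4: queue=[B,C,G,H,A,D,E,F] q_used=0 → run B
t=5: queue=[B,C,G,H,A,D,E,F] q_used=1 → run B
t=6: queue=[B,C,G,H,A,D,E,F] q_used=2 → run B
t=7: queue=[B,C,G,H,A,D,E,F] q_used=3 → run B
t=8: queue=[C,G,H,A,D,E,F,B] q_used=0 → run C
t=9: queue=[C,G,H,A,D,E,F,B] q_used=1 → run C
t=10: queue=[C,G,H,A,D,E,F,B] q_used=2 → run C
t=11: queue=[C,G,H,A,D,E,F,B] q_used=3 → run C
t=12: queue=[G,H,A,D,E,F,B,C] q_used=0 → run G
t=13: queue=[G,H,A,D,E,F,B,C] q_used=1 → run G
t=14: queue=[G,H,A,D,E,F,B,C] q_used=2 → run G
t=15: queue=[G,H,A,D,E,F,B,C] q_used=3 → run G
t=16: queue=[H,A,D,E,F,B,C,G] q_used=0 → run H
t=17: queue=[H,A,D,E,F,B,C,G] q_used=1 → run H
t=18: queue=[H,A,D,E,F,B,C,G] q_used=2 → run H
t=19: queue=[H,A,D,E,F,B,C,G] q_used=3 → run H
t=20: queue=[A,D,E,F,B,C,G,H] q_used=0 → run A
t=21: queue=[D,E,F,B,C,G,H] q_used=0 → run D
t=22: queue=[D,E,F,B,C,G,H] q_used=1 → run D
t=23: queue=[D,E,F,B,C,G,H] q_used=2 → run D
t=24: queue=[D,E,F,B,C,G,H] q_used=3 → run D
t=25: queue=[E,F,B,C,G,H] q_used=0 → run E
t=26: queue=[E,F,B,C,G,H] q_used=1 → run E
t=27: queue=[F,B,C,G,H] q_used=0 → run F
t=28: queue=[F,B,C,G,H] q_used=1 → run F
t=29: queue=[F,B,C,G,H] q_used=2 → run F
t=30: queue=[F,B,C,G,H] q_used=3 → run F
t=31: queue=[B,C,G,H,F] q_used=0 → run B
t=32: queue=[C,G,H,F] q_used=0 → run C
t=33: queue=[C,G,H,F] q_used=1 → run C
t=34: queue=[G,H,F] q_used=0 → run G
t=35: queue=[G,H,F] q_used=1 → run G
t=36: queue=[G,H,F] q_used=2 → run G
t=37: queue=[H,F] q_used=0 → run H
t=38: queue=[H,F] q_used=1 → run H
t=39: queue=[F] q_used=0 → run F
t=40: (idle)
t=41: (idle)
t=42: (idle)
t=43: (idle)

completion order = A, D, E, B, C, G, H, F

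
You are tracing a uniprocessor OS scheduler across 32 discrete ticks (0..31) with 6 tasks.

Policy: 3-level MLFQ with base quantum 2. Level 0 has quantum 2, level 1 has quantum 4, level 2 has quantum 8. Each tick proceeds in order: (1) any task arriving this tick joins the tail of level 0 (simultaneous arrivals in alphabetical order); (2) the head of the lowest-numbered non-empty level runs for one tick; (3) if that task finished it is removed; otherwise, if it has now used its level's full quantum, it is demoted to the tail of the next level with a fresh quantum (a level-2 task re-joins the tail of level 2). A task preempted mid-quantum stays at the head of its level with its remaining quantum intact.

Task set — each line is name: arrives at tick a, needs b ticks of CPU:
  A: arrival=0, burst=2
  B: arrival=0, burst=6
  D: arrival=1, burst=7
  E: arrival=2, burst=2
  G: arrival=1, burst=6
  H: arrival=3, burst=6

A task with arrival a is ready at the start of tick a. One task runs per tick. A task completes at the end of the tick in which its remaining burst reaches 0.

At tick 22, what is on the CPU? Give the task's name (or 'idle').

t=0: L0/L1/L2 = AB/-/- → run A
t=1: L0/L1/L2 = ABDG/-/- → run A
t=2: L0/L1/L2 = BDGE/-/- → run B
t=3: L0/L1/L2 = BDGEH/-/- → run B
t=4: L0/L1/L2 = DGEH/B/- → run D
t=5: L0/L1/L2 = DGEH/B/- → run D
t=6: L0/L1/L2 = GEH/BD/- → run G
t=7: L0/L1/L2 = GEH/BD/- → run G
t=8: L0/L1/L2 = EH/BDG/- → run E
t=9: L0/L1/L2 = EH/BDG/- → run E
t=10: L0/L1/L2 = H/BDG/- → run H
t=11: L0/L1/L2 = H/BDG/- → run H
t=12: L0/L1/L2 = -/BDGH/- → run B
t=13: L0/L1/L2 = -/BDGH/- → run B
t=14: L0/L1/L2 = -/BDGH/- → run B
t=15: L0/L1/L2 = -/BDGH/- → run B
t=16: L0/L1/L2 = -/DGH/- → run D
t=17: L0/L1/L2 = -/DGH/- → run D
t=18: L0/L1/L2 = -/DGH/- → run D
t=19: L0/L1/L2 = -/DGH/- → run D
t=20: L0/L1/L2 = -/GH/D → run G
t=21: L0/L1/L2 = -/GH/D → run G
t=22: L0/L1/L2 = -/GH/D → run G
t=23: L0/L1/L2 = -/GH/D → run G
t=24: L0/L1/L2 = -/H/D → run H
t=25: L0/L1/L2 = -/H/D → run H
t=26: L0/L1/L2 = -/H/D → run H
t=27: L0/L1/L2 = -/H/D → run H
t=28: L0/L1/L2 = -/-/D → run D
t=29: (idle)
t=30: (idle)
t=31: (idle)

running at tick 22 = G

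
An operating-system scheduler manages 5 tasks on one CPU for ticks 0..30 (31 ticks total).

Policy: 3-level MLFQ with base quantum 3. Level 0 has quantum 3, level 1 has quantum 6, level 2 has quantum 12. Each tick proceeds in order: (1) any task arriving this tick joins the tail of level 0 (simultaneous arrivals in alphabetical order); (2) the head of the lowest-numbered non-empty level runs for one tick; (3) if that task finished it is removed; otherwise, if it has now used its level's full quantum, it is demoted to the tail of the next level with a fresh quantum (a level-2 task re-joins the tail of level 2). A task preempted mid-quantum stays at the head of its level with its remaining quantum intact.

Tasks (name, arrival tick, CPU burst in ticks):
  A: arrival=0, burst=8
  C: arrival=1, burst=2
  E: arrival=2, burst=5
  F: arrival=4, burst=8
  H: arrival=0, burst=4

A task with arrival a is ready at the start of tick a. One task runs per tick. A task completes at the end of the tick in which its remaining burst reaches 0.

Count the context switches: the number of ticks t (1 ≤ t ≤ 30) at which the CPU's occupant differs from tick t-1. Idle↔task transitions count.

t=0: L0/L1/L2 = AH/-/- → run A
t=1: L0/L1/L2 = AHC/-/- → run A
t=2: L0/L1/L2 = AHCE/-/- → run A
t=3: L0/L1/L2 = HCE/A/- → run H
t=4: L0/L1/L2 = HCEF/A/- → run H
t=5: L0/L1/L2 = HCEF/A/- → run H
t=6: L0/L1/L2 = CEF/AH/- → run C
t=7: L0/L1/L2 = CEF/AH/- → run C
t=8: L0/L1/L2 = EF/AH/- → run E
t=9: L0/L1/L2 = EF/AH/- → run E
t=10: L0/L1/L2 = EF/AH/- → run E
t=11: L0/L1/L2 = F/AHE/- → run F
t=12: L0/L1/L2 = F/AHE/- → run F
t=13: L0/L1/L2 = F/AHE/- → run F
t=14: L0/L1/L2 = -/AHEF/- → run A
t=15: L0/L1/L2 = -/AHEF/- → run A
t=16: L0/L1/L2 = -/AHEF/- → run A
t=17: L0/L1/L2 = -/AHEF/- → run A
t=18: L0/L1/L2 = -/AHEF/- → run A
t=19: L0/L1/L2 = -/HEF/- → run H
t=20: L0/L1/L2 = -/EF/- → run E
t=21: L0/L1/L2 = -/EF/- → run E
t=22: L0/L1/L2 = -/F/- → run F
t=23: L0/L1/L2 = -/F/- → run F
t=24: L0/L1/L2 = -/F/- → run F
t=25: L0/L1/L2 = -/F/- → run F
t=26: L0/L1/L2 = -/F/- → run F
t=27: (idle)
t=28: (idle)
t=29: (idle)
t=30: (idle)

context switches = 9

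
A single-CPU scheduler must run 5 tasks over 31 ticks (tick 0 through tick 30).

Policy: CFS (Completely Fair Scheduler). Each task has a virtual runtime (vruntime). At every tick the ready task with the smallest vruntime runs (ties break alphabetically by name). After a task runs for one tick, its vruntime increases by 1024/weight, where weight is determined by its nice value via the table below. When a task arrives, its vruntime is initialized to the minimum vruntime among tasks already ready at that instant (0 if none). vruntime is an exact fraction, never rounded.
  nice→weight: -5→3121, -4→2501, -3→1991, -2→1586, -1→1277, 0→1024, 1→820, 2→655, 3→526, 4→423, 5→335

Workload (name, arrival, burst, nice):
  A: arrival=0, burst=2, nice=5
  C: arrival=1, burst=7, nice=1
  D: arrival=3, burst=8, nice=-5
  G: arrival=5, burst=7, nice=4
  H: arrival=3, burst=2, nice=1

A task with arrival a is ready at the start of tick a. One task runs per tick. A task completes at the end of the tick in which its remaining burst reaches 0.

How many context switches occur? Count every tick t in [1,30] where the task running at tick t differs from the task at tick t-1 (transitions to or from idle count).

context switches = 14

t=0: vr[A=0] → run A
t=1: vr[A=1024/335 C=1024/335] → run A
t=2: vr[C=1024/335] → run C
t=3: vr[C=59136/13735 D=59136/13735 H=59136/13735] → run C
t=4: vr[C=76288/13735 D=59136/13735 H=59136/13735] → run D
t=5: vr[C=76288/13735 D=198628096/42866935 G=59136/13735 H=59136/13735] → run G
t=6: vr[C=76288/13735 D=198628096/42866935 G=39079168/5809905 H=59136/13735] → run H
t=7: vr[C=76288/13735 D=198628096/42866935 G=39079168/5809905 H=76288/13735] → run D
t=8: vr[C=76288/13735 D=212692736/42866935 G=39079168/5809905 H=76288/13735] → run D
t=9: vr[C=76288/13735 D=226757376/42866935 G=39079168/5809905 H=76288/13735] → run D
t=10: vr[C=76288/13735 D=240822016/42866935 G=39079168/5809905 H=76288/13735] → run C
t=11: vr[C=18688/2747 D=240822016/42866935 G=39079168/5809905 H=76288/13735] → run H
t=12: vr[C=18688/2747 D=240822016/42866935 G=39079168/5809905] → run D
t=13: vr[C=18688/2747 D=254886656/42866935 G=39079168/5809905] → run D
t=14: vr[C=18688/2747 D=268951296/42866935 G=39079168/5809905] → run D
t=15: vr[C=18688/2747 D=283015936/42866935 G=39079168/5809905] → run D
t=16: vr[C=18688/2747 G=39079168/5809905] → run G
t=17: vr[C=18688/2747 G=53143808/5809905] → run C
t=18: vr[C=110592/13735 G=53143808/5809905] → run C
t=19: vr[C=127744/13735 G=53143808/5809905] → run G
t=20: vr[C=127744/13735 G=22402816/1936635] → run C
t=21: vr[C=144896/13735 G=22402816/1936635] → run C
t=22: vr[G=22402816/1936635] → run G
t=23: vr[G=81273088/5809905] → run G
t=24: vr[G=95337728/5809905] → run G
t=25: vr[G=36467456/1936635] → run G
t=26: (idle)
t=27: (idle)
t=28: (idle)
t=29: (idle)
t=30: (idle)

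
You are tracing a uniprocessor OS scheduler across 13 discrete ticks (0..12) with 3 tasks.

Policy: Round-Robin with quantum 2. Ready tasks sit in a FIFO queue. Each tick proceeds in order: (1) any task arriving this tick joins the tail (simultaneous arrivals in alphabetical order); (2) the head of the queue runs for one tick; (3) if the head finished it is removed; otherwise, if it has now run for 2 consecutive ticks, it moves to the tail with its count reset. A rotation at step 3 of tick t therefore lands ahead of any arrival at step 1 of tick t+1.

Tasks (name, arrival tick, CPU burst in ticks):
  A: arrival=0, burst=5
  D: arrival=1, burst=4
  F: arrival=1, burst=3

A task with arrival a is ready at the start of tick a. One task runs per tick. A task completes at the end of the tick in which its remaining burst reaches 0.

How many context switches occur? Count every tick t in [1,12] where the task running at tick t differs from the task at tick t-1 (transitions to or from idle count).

t=0: queue=[A] q_used=0 → run A
t=1: queue=[A,D,F] q_used=1 → run A
t=2: queue=[D,F,A] q_used=0 → run D
t=3: queue=[D,F,A] q_used=1 → run D
t=4: queue=[F,A,D] q_used=0 → run F
t=5: queue=[F,A,D] q_used=1 → run F
t=6: queue=[A,D,F] q_used=0 → run A
t=7: queue=[A,D,F] q_used=1 → run A
t=8: queue=[D,F,A] q_used=0 → run D
t=9: queue=[D,F,A] q_used=1 → run D
t=10: queue=[F,A] q_used=0 → run F
t=11: queue=[A] q_used=0 → run A
t=12: (idle)

context switches = 7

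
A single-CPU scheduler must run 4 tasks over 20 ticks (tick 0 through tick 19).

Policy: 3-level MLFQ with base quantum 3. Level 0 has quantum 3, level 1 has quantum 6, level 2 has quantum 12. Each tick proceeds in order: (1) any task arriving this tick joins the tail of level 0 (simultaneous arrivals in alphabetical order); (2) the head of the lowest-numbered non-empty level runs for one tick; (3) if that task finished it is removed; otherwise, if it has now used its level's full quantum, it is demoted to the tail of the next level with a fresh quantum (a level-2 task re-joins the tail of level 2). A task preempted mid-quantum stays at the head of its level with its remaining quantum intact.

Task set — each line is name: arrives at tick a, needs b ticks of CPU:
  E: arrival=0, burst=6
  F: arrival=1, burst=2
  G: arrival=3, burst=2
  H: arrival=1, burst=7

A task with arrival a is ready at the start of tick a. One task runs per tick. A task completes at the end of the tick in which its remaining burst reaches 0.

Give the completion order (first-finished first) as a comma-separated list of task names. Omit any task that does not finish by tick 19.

completion order = F, G, E, H

t=0: L0/L1/L2 = E/-/- → run E
t=1: L0/L1/L2 = EFH/-/- → run E
t=2: L0/L1/L2 = EFH/-/- → run E
t=3: L0/L1/L2 = FHG/E/- → run F
t=4: L0/L1/L2 = FHG/E/- → run F
t=5: L0/L1/L2 = HG/E/- → run H
t=6: L0/L1/L2 = HG/E/- → run H
t=7: L0/L1/L2 = HG/E/- → run H
t=8: L0/L1/L2 = G/EH/- → run G
t=9: L0/L1/L2 = G/EH/- → run G
t=10: L0/L1/L2 = -/EH/- → run E
t=11: L0/L1/L2 = -/EH/- → run E
t=12: L0/L1/L2 = -/EH/- → run E
t=13: L0/L1/L2 = -/H/- → run H
t=14: L0/L1/L2 = -/H/- → run H
t=15: L0/L1/L2 = -/H/- → run H
t=16: L0/L1/L2 = -/H/- → run H
t=17: (idle)
t=18: (idle)
t=19: (idle)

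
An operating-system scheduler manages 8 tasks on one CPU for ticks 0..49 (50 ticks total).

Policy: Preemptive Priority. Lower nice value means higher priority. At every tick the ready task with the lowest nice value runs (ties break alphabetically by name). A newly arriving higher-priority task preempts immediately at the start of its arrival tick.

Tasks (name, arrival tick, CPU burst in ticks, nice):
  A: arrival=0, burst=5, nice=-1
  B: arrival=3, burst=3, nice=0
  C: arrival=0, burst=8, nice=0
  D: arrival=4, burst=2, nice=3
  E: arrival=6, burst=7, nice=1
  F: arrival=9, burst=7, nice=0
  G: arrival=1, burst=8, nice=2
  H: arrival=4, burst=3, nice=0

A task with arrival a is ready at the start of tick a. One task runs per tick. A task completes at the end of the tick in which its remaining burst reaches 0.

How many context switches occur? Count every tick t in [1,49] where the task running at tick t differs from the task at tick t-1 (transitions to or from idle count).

context switches = 8

t=0: ready={A,C} → run A
t=1: ready={A,C,G} → run A
t=2: ready={A,C,G} → run A
t=3: ready={A,B,C,G} → run A
t=4: ready={A,B,C,D,G,H} → run A
t=5: ready={B,C,D,G,H} → run B
t=6: ready={B,C,D,E,G,H} → run B
t=7: ready={B,C,D,E,G,H} → run B
t=8: ready={C,D,E,G,H} → run C
t=9: ready={C,D,E,F,G,H} → run C
t=10: ready={C,D,E,F,G,H} → run C
t=11: ready={C,D,E,F,G,H} → run C
t=12: ready={C,D,E,F,G,H} → run C
t=13: ready={C,D,E,F,G,H} → run C
t=14: ready={C,D,E,F,G,H} → run C
t=15: ready={C,D,E,F,G,H} → run C
t=16: ready={D,E,F,G,H} → run F
t=17: ready={D,E,F,G,H} → run F
t=18: ready={D,E,F,G,H} → run F
t=19: ready={D,E,F,G,H} → run F
t=20: ready={D,E,F,G,H} → run F
t=21: ready={D,E,F,G,H} → run F
t=22: ready={D,E,F,G,H} → run F
t=23: ready={D,E,G,H} → run H
t=24: ready={D,E,G,H} → run H
t=25: ready={D,E,G,H} → run H
t=26: ready={D,E,G} → run E
t=27: ready={D,E,G} → run E
t=28: ready={D,E,G} → run E
t=29: ready={D,E,G} → run E
t=30: ready={D,E,G} → run E
t=31: ready={D,E,G} → run E
t=32: ready={D,E,G} → run E
t=33: ready={D,G} → run G
t=34: ready={D,G} → run G
t=35: ready={D,G} → run G
t=36: ready={D,G} → run G
t=37: ready={D,G} → run G
t=38: ready={D,G} → run G
t=39: ready={D,G} → run G
t=40: ready={D,G} → run G
t=41: ready={D} → run D
t=42: ready={D} → run D
t=43: (idle)
t=44: (idle)
t=45: (idle)
t=46: (idle)
t=47: (idle)
t=48: (idle)
t=49: (idle)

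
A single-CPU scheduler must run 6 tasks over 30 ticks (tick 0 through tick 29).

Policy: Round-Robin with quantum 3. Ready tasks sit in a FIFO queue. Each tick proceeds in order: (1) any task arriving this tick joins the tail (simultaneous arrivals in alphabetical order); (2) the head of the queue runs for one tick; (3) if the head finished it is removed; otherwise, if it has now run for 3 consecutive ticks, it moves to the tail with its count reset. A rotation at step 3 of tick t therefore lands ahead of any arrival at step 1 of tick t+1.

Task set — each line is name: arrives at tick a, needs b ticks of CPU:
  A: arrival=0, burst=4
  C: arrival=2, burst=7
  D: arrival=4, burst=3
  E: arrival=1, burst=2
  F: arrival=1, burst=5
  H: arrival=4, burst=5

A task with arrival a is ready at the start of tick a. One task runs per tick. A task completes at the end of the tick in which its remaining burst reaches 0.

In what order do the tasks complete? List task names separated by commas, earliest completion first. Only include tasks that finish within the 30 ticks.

t=0: queue=[A] q_used=0 → run A
t=1: queue=[A,E,F] q_used=1 → run A
t=2: queue=[A,E,F,C] q_used=2 → run A
t=3: queue=[E,F,C,A] q_used=0 → run E
t=4: queue=[E,F,C,A,D,H] q_used=1 → run E
t=5: queue=[F,C,A,D,H] q_used=0 → run F
t=6: queue=[F,C,A,D,H] q_used=1 → run F
t=7: queue=[F,C,A,D,H] q_used=2 → run F
t=8: queue=[C,A,D,H,F] q_used=0 → run C
t=9: queue=[C,A,D,H,F] q_used=1 → run C
t=10: queue=[C,A,D,H,F] q_used=2 → run C
t=11: queue=[A,D,H,F,C] q_used=0 → run A
t=12: queue=[D,H,F,C] q_used=0 → run D
t=13: queue=[D,H,F,C] q_used=1 → run D
t=14: queue=[D,H,F,C] q_used=2 → run D
t=15: queue=[H,F,C] q_used=0 → run H
t=16: queue=[H,F,C] q_used=1 → run H
t=17: queue=[H,F,C] q_used=2 → run H
t=18: queue=[F,C,H] q_used=0 → run F
t=19: queue=[F,C,H] q_used=1 → run F
t=20: queue=[C,H] q_used=0 → run C
t=21: queue=[C,H] q_used=1 → run C
t=22: queue=[C,H] q_used=2 → run C
t=23: queue=[H,C] q_used=0 → run H
t=24: queue=[H,C] q_used=1 → run H
t=25: queue=[C] q_used=0 → run C
t=26: (idle)
t=27: (idle)
t=28: (idle)
t=29: (idle)

completion order = E, A, D, F, H, C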